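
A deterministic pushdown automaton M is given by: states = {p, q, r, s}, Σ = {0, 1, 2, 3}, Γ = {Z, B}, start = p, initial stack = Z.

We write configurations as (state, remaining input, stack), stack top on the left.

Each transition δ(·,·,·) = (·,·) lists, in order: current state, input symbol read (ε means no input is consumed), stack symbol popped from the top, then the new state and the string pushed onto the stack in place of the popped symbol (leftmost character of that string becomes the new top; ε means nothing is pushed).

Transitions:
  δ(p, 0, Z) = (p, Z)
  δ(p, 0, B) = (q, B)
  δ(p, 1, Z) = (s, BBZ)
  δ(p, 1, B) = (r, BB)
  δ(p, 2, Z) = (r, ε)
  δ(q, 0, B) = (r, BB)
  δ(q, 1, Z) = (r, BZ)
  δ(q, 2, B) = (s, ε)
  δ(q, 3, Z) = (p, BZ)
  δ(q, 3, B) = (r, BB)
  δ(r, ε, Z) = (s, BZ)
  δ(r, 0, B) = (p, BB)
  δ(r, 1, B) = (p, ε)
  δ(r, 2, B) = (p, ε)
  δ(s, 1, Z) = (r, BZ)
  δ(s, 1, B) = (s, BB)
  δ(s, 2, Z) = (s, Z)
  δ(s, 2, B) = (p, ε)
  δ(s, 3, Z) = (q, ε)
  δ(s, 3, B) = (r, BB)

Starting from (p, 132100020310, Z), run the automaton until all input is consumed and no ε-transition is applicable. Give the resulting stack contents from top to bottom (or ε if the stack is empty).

(p, 132100020310, Z) ⊢ (s, 32100020310, BBZ) ⊢ (r, 2100020310, BBBZ) ⊢ (p, 100020310, BBZ) ⊢ (r, 00020310, BBBZ) ⊢ (p, 0020310, BBBBZ) ⊢ (q, 020310, BBBBZ) ⊢ (r, 20310, BBBBBZ) ⊢ (p, 0310, BBBBZ) ⊢ (q, 310, BBBBZ) ⊢ (r, 10, BBBBBZ) ⊢ (p, 0, BBBBZ) ⊢ (q, ε, BBBBZ)
All input consumed in state q with stack BBBBZ.

BBBBZ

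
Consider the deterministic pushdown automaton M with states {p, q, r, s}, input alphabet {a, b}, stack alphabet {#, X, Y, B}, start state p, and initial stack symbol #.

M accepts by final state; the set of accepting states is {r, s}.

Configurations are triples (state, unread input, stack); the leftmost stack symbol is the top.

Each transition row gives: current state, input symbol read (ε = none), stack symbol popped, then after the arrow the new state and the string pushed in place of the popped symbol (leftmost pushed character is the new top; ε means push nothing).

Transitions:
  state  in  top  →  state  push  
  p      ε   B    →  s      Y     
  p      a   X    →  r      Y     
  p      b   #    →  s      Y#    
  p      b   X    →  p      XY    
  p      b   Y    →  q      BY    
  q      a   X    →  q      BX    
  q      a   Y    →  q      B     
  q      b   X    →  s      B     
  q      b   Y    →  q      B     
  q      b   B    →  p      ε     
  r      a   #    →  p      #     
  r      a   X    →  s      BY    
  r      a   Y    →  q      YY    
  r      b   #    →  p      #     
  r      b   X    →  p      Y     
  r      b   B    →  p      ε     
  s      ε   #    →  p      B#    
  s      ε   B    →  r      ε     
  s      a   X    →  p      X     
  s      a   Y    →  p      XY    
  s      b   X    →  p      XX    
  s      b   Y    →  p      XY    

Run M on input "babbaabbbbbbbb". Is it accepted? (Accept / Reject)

Reject

(p, babbaabbbbbbbb, #)
  read b, top #: go to s, push Y# → (s, abbaabbbbbbbb, Y#)
  read a, top Y: go to p, push XY → (p, bbaabbbbbbbb, XY#)
  read b, top X: go to p, push XY → (p, baabbbbbbbb, XYY#)
  read b, top X: go to p, push XY → (p, aabbbbbbbb, XYYY#)
  read a, top X: go to r, push Y → (r, abbbbbbbb, YYYY#)
  read a, top Y: go to q, push YY → (q, bbbbbbbb, YYYYY#)
  read b, top Y: go to q, push B → (q, bbbbbbb, BYYYY#)
  read b, top B: go to p, push ε → (p, bbbbbb, YYYY#)
  read b, top Y: go to q, push BY → (q, bbbbb, BYYYY#)
  read b, top B: go to p, push ε → (p, bbbb, YYYY#)
  read b, top Y: go to q, push BY → (q, bbb, BYYYY#)
  read b, top B: go to p, push ε → (p, bb, YYYY#)
  read b, top Y: go to q, push BY → (q, b, BYYYY#)
  read b, top B: go to p, push ε → (p, ε, YYYY#)
All input consumed; state p ∉ F and no further ε-move applies.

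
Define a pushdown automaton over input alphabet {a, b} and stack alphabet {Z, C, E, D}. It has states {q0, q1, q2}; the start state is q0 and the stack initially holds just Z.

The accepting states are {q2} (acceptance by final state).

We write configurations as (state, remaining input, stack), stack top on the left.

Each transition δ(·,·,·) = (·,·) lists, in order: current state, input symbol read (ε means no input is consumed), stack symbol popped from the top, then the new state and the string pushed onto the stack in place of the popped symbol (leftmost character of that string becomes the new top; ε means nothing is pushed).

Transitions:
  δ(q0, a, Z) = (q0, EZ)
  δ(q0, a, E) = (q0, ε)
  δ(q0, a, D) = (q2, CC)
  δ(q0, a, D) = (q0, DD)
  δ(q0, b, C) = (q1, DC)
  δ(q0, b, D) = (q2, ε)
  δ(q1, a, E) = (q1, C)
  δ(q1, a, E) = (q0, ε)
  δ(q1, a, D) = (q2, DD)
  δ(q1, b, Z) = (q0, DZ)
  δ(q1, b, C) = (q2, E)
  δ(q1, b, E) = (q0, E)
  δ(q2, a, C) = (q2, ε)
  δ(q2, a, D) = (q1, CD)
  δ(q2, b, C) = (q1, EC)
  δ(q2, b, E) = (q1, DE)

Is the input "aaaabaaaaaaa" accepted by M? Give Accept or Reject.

Reject

No computation consumes all input and reaches a final state.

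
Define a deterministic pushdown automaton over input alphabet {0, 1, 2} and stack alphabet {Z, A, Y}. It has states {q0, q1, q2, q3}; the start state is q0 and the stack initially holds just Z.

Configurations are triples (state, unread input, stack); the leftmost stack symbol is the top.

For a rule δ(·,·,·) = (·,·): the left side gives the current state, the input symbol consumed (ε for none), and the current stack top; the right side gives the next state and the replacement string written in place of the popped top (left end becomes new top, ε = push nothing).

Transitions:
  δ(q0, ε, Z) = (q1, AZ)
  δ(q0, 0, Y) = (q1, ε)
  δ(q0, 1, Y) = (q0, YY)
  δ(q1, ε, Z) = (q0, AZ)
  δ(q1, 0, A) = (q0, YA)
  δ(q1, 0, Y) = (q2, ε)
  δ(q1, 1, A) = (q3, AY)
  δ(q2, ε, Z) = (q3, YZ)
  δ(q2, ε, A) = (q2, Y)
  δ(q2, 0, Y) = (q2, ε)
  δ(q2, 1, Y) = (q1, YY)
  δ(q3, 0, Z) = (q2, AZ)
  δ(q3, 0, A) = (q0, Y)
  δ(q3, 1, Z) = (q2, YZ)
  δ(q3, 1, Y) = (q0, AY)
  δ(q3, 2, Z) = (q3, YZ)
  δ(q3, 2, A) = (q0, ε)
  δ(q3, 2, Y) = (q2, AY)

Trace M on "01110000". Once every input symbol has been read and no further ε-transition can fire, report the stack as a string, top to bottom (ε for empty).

YZ

(q0, 01110000, Z)
  ε-move, top Z: go to q1, push AZ → (q1, 01110000, AZ)
  read 0, top A: go to q0, push YA → (q0, 1110000, YAZ)
  read 1, top Y: go to q0, push YY → (q0, 110000, YYAZ)
  read 1, top Y: go to q0, push YY → (q0, 10000, YYYAZ)
  read 1, top Y: go to q0, push YY → (q0, 0000, YYYYAZ)
  read 0, top Y: go to q1, push ε → (q1, 000, YYYAZ)
  read 0, top Y: go to q2, push ε → (q2, 00, YYAZ)
  read 0, top Y: go to q2, push ε → (q2, 0, YAZ)
  read 0, top Y: go to q2, push ε → (q2, ε, AZ)
  ε-move, top A: go to q2, push Y → (q2, ε, YZ)
All input consumed in state q2 with stack YZ.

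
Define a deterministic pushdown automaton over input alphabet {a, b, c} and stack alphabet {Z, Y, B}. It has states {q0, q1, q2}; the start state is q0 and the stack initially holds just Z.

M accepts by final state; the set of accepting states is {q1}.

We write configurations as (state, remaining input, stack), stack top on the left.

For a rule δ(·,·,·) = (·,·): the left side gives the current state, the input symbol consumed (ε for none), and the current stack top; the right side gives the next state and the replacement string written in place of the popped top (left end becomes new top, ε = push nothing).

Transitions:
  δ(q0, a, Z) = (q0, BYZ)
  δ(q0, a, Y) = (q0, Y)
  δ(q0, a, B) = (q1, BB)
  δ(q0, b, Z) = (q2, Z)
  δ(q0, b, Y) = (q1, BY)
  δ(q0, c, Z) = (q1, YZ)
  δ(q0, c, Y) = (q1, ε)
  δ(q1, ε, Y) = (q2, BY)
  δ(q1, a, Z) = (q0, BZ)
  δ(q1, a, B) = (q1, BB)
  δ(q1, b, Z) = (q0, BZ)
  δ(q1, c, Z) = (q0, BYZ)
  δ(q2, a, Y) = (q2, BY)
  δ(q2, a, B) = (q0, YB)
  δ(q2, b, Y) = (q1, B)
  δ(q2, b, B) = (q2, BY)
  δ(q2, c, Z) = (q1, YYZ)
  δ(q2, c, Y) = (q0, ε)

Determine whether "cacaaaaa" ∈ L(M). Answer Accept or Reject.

(q0, cacaaaaa, Z)
  read c, top Z: go to q1, push YZ → (q1, acaaaaa, YZ)
  ε-move, top Y: go to q2, push BY → (q2, acaaaaa, BYZ)
  read a, top B: go to q0, push YB → (q0, caaaaa, YBYZ)
  read c, top Y: go to q1, push ε → (q1, aaaaa, BYZ)
  read a, top B: go to q1, push BB → (q1, aaaa, BBYZ)
  read a, top B: go to q1, push BB → (q1, aaa, BBBYZ)
  read a, top B: go to q1, push BB → (q1, aa, BBBBYZ)
  read a, top B: go to q1, push BB → (q1, a, BBBBBYZ)
  read a, top B: go to q1, push BB → (q1, ε, BBBBBBYZ)
All input consumed; state q1 ∈ F.

Accept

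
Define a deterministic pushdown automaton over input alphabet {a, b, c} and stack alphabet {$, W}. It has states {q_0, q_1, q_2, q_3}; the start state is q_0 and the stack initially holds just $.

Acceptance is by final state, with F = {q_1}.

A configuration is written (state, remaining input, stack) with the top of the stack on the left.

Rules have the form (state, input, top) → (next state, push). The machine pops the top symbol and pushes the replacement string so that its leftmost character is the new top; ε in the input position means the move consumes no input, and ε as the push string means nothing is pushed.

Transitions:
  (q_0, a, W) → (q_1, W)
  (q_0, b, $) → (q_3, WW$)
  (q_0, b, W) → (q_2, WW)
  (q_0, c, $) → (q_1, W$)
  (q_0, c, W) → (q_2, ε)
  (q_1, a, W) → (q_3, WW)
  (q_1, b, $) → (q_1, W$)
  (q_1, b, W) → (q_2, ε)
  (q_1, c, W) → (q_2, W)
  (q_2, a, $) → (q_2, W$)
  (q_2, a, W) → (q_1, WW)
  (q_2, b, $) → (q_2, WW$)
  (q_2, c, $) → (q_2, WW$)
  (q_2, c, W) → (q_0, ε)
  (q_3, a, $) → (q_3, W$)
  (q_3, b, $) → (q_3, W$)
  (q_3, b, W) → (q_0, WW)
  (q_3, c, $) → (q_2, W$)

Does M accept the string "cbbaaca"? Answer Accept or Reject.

Reject

(q_0, cbbaaca, $)
  read c, top $: go to q_1, push W$ → (q_1, bbaaca, W$)
  read b, top W: go to q_2, push ε → (q_2, baaca, $)
  read b, top $: go to q_2, push WW$ → (q_2, aaca, WW$)
  read a, top W: go to q_1, push WW → (q_1, aca, WWW$)
  read a, top W: go to q_3, push WW → (q_3, ca, WWWW$)
No transition applies at (q_3, ca, WWWW$); input not fully consumed.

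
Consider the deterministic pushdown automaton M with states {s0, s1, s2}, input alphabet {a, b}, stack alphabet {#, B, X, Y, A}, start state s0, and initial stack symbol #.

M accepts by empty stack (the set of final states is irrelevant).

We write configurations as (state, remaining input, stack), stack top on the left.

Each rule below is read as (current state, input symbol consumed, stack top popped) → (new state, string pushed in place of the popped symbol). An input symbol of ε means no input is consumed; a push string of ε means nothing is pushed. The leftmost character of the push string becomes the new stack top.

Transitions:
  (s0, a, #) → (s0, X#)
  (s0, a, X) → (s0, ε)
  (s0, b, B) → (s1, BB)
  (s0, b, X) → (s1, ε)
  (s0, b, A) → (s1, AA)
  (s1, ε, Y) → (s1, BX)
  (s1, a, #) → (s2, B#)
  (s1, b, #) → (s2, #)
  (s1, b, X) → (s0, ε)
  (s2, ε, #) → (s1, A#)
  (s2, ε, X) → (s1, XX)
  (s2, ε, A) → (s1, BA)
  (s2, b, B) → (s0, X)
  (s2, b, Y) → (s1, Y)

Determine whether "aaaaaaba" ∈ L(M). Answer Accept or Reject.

(s0, aaaaaaba, #) ⊢ (s0, aaaaaba, X#) ⊢ (s0, aaaaba, #) ⊢ (s0, aaaba, X#) ⊢ (s0, aaba, #) ⊢ (s0, aba, X#) ⊢ (s0, ba, #)
No transition applies at (s0, ba, #); input not fully consumed.

Reject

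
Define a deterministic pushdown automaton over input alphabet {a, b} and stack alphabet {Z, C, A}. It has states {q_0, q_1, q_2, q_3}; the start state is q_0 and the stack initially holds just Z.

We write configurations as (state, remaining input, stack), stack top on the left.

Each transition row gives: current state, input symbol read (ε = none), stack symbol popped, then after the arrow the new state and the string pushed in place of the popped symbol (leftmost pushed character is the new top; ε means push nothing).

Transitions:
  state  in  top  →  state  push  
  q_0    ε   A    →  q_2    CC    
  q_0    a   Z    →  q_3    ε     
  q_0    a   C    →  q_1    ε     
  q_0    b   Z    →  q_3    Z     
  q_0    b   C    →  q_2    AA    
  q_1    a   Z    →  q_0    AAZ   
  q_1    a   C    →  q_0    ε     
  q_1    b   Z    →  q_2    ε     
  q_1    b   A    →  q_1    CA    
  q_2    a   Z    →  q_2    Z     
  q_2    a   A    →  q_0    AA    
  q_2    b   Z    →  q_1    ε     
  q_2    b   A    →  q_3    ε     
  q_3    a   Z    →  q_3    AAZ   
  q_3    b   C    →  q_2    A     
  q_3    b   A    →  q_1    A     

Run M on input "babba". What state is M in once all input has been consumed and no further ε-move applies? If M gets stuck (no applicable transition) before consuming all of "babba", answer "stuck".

q_2

(q_0, babba, Z)
  read b, top Z: go to q_3, push Z → (q_3, abba, Z)
  read a, top Z: go to q_3, push AAZ → (q_3, bba, AAZ)
  read b, top A: go to q_1, push A → (q_1, ba, AAZ)
  read b, top A: go to q_1, push CA → (q_1, a, CAAZ)
  read a, top C: go to q_0, push ε → (q_0, ε, AAZ)
  ε-move, top A: go to q_2, push CC → (q_2, ε, CCAZ)
All input consumed; M is in state q_2.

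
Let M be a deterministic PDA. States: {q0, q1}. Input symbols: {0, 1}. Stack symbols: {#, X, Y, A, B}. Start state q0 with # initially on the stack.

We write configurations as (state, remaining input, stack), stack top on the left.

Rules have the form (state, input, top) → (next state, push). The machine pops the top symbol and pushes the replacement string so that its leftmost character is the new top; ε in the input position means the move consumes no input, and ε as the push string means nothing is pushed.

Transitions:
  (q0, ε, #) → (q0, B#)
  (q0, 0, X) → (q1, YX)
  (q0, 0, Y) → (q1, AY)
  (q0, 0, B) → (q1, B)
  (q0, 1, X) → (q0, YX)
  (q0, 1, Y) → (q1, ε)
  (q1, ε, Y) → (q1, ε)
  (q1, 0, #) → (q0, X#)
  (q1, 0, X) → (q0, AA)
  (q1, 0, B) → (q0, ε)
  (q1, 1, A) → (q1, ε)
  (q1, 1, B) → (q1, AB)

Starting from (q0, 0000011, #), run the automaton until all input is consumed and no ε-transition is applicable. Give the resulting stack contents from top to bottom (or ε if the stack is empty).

(q0, 0000011, #) ⊢ (q0, 0000011, B#) ⊢ (q1, 000011, B#) ⊢ (q0, 00011, #) ⊢ (q0, 00011, B#) ⊢ (q1, 0011, B#) ⊢ (q0, 011, #) ⊢ (q0, 011, B#) ⊢ (q1, 11, B#) ⊢ (q1, 1, AB#) ⊢ (q1, ε, B#)
All input consumed in state q1 with stack B#.

B#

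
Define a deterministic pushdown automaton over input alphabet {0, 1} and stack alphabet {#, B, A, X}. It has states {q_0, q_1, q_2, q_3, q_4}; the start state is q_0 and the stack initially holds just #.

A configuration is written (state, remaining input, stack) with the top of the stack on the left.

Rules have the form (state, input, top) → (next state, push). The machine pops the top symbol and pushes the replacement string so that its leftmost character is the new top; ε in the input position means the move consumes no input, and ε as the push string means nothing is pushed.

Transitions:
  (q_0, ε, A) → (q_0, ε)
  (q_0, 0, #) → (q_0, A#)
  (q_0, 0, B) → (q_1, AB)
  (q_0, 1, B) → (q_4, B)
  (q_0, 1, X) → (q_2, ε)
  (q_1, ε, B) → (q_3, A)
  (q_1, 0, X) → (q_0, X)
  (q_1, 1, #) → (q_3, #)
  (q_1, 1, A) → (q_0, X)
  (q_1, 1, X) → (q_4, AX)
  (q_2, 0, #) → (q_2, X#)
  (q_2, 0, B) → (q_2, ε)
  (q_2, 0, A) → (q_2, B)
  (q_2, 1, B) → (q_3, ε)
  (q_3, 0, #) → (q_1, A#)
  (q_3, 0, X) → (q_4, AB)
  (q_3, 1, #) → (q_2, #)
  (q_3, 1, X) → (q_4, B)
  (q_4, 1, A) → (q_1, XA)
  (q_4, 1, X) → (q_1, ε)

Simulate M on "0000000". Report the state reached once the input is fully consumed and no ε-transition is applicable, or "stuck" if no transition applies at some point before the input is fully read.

q_0

(q_0, 0000000, #)
  read 0, top #: go to q_0, push A# → (q_0, 000000, A#)
  ε-move, top A: go to q_0, push ε → (q_0, 000000, #)
  read 0, top #: go to q_0, push A# → (q_0, 00000, A#)
  ε-move, top A: go to q_0, push ε → (q_0, 00000, #)
  read 0, top #: go to q_0, push A# → (q_0, 0000, A#)
  ε-move, top A: go to q_0, push ε → (q_0, 0000, #)
  read 0, top #: go to q_0, push A# → (q_0, 000, A#)
  ε-move, top A: go to q_0, push ε → (q_0, 000, #)
  read 0, top #: go to q_0, push A# → (q_0, 00, A#)
  ε-move, top A: go to q_0, push ε → (q_0, 00, #)
  read 0, top #: go to q_0, push A# → (q_0, 0, A#)
  ε-move, top A: go to q_0, push ε → (q_0, 0, #)
  read 0, top #: go to q_0, push A# → (q_0, ε, A#)
  ε-move, top A: go to q_0, push ε → (q_0, ε, #)
All input consumed; M is in state q_0.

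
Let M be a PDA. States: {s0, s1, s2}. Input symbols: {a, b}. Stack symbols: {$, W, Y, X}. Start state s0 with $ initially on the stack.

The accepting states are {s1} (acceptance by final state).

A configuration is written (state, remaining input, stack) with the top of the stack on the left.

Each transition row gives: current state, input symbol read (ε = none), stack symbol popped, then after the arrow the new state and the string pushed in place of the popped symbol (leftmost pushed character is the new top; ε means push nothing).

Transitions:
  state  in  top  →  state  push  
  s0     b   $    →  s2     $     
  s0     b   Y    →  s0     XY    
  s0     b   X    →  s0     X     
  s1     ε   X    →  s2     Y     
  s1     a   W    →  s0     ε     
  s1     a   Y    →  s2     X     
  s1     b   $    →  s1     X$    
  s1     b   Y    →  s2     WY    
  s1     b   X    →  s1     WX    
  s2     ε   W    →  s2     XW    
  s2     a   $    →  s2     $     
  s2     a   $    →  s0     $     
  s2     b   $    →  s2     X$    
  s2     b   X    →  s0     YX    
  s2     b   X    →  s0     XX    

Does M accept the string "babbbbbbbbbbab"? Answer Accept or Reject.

Reject

No computation consumes all input and reaches a final state.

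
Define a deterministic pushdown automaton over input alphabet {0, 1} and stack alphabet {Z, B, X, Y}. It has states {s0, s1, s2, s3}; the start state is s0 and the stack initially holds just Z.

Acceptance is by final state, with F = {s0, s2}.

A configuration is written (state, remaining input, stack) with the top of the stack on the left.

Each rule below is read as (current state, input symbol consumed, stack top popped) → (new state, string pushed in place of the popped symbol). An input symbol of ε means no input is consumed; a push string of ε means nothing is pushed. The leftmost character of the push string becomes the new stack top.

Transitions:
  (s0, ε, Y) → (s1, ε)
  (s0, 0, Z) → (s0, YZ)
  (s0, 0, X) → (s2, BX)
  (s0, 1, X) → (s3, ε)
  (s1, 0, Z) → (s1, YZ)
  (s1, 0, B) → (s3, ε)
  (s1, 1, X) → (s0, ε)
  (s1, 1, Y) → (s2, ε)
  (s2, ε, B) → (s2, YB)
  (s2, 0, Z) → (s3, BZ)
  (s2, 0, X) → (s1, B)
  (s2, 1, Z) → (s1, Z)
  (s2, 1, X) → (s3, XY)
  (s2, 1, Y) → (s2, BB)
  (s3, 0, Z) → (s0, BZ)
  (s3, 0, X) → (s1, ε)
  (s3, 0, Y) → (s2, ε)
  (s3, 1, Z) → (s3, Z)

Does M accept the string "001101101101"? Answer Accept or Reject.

(s0, 001101101101, Z)
  read 0, top Z: go to s0, push YZ → (s0, 01101101101, YZ)
  ε-move, top Y: go to s1, push ε → (s1, 01101101101, Z)
  read 0, top Z: go to s1, push YZ → (s1, 1101101101, YZ)
  read 1, top Y: go to s2, push ε → (s2, 101101101, Z)
  read 1, top Z: go to s1, push Z → (s1, 01101101, Z)
  read 0, top Z: go to s1, push YZ → (s1, 1101101, YZ)
  read 1, top Y: go to s2, push ε → (s2, 101101, Z)
  read 1, top Z: go to s1, push Z → (s1, 01101, Z)
  read 0, top Z: go to s1, push YZ → (s1, 1101, YZ)
  read 1, top Y: go to s2, push ε → (s2, 101, Z)
  read 1, top Z: go to s1, push Z → (s1, 01, Z)
  read 0, top Z: go to s1, push YZ → (s1, 1, YZ)
  read 1, top Y: go to s2, push ε → (s2, ε, Z)
All input consumed; state s2 ∈ F.

Accept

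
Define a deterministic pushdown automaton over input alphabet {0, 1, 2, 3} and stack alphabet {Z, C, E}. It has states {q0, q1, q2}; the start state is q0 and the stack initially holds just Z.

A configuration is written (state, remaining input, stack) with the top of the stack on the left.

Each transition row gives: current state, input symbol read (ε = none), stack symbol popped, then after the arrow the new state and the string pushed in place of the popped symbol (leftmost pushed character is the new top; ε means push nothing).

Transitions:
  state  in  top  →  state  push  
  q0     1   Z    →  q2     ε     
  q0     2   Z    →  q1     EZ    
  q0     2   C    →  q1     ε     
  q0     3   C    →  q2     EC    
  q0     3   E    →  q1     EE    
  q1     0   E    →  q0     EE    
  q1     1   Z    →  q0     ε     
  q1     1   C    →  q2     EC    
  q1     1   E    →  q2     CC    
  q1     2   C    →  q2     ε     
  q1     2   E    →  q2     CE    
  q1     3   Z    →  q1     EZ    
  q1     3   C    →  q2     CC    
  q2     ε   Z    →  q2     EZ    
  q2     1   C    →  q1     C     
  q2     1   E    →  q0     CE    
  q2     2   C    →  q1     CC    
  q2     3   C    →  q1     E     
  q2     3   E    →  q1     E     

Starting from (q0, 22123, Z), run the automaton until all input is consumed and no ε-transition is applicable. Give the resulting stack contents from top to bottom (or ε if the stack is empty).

EZ

(q0, 22123, Z) ⊢ (q1, 2123, EZ) ⊢ (q2, 123, CEZ) ⊢ (q1, 23, CEZ) ⊢ (q2, 3, EZ) ⊢ (q1, ε, EZ)
All input consumed in state q1 with stack EZ.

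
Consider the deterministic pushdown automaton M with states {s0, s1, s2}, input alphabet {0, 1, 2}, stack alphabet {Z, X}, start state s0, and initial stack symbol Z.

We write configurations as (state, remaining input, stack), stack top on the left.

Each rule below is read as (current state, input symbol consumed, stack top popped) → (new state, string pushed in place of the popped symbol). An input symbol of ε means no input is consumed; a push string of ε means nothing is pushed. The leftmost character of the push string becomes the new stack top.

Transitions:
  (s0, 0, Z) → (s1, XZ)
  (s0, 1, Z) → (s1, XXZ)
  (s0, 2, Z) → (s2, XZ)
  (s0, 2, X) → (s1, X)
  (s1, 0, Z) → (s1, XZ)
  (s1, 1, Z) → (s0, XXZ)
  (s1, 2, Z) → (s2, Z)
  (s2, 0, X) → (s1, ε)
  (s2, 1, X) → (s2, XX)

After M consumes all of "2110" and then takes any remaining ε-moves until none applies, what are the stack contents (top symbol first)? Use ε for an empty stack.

XXZ

(s0, 2110, Z) ⊢ (s2, 110, XZ) ⊢ (s2, 10, XXZ) ⊢ (s2, 0, XXXZ) ⊢ (s1, ε, XXZ)
All input consumed in state s1 with stack XXZ.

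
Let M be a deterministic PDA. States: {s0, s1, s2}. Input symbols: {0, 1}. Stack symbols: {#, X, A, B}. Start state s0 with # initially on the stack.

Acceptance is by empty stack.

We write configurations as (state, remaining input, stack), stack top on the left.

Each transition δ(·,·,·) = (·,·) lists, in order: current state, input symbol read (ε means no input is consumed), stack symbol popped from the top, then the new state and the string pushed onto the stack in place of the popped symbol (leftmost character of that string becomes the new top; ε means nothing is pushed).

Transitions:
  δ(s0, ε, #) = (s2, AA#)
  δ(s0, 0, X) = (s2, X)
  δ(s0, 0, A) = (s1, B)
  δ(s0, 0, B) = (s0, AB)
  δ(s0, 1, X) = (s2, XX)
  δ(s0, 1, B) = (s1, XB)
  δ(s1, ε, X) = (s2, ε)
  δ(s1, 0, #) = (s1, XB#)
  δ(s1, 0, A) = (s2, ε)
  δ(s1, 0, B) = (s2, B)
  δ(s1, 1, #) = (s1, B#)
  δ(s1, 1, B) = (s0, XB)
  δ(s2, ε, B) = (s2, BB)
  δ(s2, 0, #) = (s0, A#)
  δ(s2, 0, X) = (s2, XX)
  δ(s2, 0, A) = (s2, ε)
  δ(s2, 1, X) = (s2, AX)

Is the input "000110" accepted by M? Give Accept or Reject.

(s0, 000110, #) ⊢ (s2, 000110, AA#) ⊢ (s2, 00110, A#) ⊢ (s2, 0110, #) ⊢ (s0, 110, A#)
No transition applies at (s0, 110, A#); input not fully consumed.

Reject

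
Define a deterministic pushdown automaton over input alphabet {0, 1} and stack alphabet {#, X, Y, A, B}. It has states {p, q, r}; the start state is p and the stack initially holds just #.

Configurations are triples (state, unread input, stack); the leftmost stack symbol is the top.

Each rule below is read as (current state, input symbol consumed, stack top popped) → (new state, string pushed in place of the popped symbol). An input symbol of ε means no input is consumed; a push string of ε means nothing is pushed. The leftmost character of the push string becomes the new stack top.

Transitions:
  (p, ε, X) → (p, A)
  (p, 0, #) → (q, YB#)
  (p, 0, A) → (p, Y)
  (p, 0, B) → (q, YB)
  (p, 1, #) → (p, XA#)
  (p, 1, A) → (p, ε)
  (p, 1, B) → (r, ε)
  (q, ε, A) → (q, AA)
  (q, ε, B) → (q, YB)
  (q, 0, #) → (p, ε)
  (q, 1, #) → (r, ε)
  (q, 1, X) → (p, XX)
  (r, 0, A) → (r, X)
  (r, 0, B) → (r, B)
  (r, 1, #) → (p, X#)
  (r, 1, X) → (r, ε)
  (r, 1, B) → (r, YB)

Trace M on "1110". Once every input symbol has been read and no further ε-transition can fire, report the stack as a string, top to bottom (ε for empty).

(p, 1110, #)
  read 1, top #: go to p, push XA# → (p, 110, XA#)
  ε-move, top X: go to p, push A → (p, 110, AA#)
  read 1, top A: go to p, push ε → (p, 10, A#)
  read 1, top A: go to p, push ε → (p, 0, #)
  read 0, top #: go to q, push YB# → (q, ε, YB#)
All input consumed in state q with stack YB#.

YB#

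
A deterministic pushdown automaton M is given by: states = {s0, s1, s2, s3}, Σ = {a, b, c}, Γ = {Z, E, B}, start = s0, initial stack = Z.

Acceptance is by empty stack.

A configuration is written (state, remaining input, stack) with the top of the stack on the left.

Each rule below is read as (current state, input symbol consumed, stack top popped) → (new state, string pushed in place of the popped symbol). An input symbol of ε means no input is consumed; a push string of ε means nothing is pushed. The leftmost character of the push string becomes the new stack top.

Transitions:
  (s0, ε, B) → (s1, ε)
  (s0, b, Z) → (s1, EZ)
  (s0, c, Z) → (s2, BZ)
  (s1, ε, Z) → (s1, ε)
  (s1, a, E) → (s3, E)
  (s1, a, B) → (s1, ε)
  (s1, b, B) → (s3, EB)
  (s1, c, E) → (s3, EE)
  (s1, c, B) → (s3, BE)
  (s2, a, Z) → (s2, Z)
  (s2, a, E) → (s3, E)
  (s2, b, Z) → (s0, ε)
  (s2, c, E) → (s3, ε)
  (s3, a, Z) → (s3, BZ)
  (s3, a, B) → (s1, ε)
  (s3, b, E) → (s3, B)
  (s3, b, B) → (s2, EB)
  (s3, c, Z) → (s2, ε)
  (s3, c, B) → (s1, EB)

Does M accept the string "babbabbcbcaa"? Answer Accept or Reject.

Accept

(s0, babbabbcbcaa, Z)
  read b, top Z: go to s1, push EZ → (s1, abbabbcbcaa, EZ)
  read a, top E: go to s3, push E → (s3, bbabbcbcaa, EZ)
  read b, top E: go to s3, push B → (s3, babbcbcaa, BZ)
  read b, top B: go to s2, push EB → (s2, abbcbcaa, EBZ)
  read a, top E: go to s3, push E → (s3, bbcbcaa, EBZ)
  read b, top E: go to s3, push B → (s3, bcbcaa, BBZ)
  read b, top B: go to s2, push EB → (s2, cbcaa, EBBZ)
  read c, top E: go to s3, push ε → (s3, bcaa, BBZ)
  read b, top B: go to s2, push EB → (s2, caa, EBBZ)
  read c, top E: go to s3, push ε → (s3, aa, BBZ)
  read a, top B: go to s1, push ε → (s1, a, BZ)
  read a, top B: go to s1, push ε → (s1, ε, Z)
  ε-move, top Z: go to s1, push ε → (s1, ε, ε)
All input consumed and the stack is empty.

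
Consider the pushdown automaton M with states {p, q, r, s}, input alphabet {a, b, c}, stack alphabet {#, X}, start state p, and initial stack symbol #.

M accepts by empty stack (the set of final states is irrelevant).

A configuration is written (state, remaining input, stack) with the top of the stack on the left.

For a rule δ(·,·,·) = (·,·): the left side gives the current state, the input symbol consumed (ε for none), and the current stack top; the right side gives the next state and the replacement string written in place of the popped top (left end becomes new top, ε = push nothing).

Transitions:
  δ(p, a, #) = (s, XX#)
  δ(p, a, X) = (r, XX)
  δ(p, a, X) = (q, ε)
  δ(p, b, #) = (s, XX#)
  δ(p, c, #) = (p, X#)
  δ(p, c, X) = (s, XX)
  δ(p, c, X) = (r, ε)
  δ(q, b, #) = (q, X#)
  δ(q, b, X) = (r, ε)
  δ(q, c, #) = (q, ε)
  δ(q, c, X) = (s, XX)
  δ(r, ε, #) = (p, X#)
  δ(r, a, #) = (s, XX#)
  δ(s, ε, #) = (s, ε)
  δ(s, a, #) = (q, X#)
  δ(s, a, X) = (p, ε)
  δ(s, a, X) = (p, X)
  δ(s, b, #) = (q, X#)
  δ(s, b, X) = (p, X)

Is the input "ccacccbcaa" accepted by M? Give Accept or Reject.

No computation consumes all input and empties the stack.

Reject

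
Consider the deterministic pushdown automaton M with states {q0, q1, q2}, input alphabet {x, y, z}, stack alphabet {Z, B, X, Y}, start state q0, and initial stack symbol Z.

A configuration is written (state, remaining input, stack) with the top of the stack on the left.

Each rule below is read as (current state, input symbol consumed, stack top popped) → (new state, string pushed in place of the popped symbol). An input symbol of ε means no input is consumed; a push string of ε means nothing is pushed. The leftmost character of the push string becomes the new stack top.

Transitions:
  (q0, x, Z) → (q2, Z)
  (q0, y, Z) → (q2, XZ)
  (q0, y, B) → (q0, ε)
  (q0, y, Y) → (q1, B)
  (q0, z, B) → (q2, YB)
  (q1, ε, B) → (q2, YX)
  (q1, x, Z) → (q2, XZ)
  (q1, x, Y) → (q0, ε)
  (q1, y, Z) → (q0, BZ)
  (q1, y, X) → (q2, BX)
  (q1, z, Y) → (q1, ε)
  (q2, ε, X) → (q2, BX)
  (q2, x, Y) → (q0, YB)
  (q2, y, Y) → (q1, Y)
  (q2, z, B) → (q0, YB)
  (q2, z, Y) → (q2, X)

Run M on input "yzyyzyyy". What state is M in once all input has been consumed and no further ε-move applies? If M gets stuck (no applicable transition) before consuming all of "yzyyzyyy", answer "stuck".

stuck

(q0, yzyyzyyy, Z)
  read y, top Z: go to q2, push XZ → (q2, zyyzyyy, XZ)
  ε-move, top X: go to q2, push BX → (q2, zyyzyyy, BXZ)
  read z, top B: go to q0, push YB → (q0, yyzyyy, YBXZ)
  read y, top Y: go to q1, push B → (q1, yzyyy, BBXZ)
  ε-move, top B: go to q2, push YX → (q2, yzyyy, YXBXZ)
  read y, top Y: go to q1, push Y → (q1, zyyy, YXBXZ)
  read z, top Y: go to q1, push ε → (q1, yyy, XBXZ)
  read y, top X: go to q2, push BX → (q2, yy, BXBXZ)
No transition for (q2, y, top B); M blocks with input yy remaining.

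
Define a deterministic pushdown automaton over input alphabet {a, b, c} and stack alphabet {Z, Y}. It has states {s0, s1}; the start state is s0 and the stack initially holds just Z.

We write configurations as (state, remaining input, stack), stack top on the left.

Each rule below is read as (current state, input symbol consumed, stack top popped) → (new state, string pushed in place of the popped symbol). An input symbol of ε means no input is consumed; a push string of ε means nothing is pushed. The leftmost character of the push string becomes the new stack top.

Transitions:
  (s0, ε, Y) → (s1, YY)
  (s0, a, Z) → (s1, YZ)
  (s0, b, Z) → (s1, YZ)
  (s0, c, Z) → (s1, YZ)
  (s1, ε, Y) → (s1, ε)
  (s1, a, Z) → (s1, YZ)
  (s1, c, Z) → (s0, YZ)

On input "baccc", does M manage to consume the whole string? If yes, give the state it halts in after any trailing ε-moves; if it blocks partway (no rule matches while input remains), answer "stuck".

(s0, baccc, Z) ⊢ (s1, accc, YZ) ⊢ (s1, accc, Z) ⊢ (s1, ccc, YZ) ⊢ (s1, ccc, Z) ⊢ (s0, cc, YZ) ⊢ (s1, cc, YYZ) ⊢ (s1, cc, YZ) ⊢ (s1, cc, Z) ⊢ (s0, c, YZ) ⊢ (s1, c, YYZ) ⊢ (s1, c, YZ) ⊢ (s1, c, Z) ⊢ (s0, ε, YZ) ⊢ (s1, ε, YYZ) ⊢ (s1, ε, YZ) ⊢ (s1, ε, Z)
All input consumed; M is in state s1.

s1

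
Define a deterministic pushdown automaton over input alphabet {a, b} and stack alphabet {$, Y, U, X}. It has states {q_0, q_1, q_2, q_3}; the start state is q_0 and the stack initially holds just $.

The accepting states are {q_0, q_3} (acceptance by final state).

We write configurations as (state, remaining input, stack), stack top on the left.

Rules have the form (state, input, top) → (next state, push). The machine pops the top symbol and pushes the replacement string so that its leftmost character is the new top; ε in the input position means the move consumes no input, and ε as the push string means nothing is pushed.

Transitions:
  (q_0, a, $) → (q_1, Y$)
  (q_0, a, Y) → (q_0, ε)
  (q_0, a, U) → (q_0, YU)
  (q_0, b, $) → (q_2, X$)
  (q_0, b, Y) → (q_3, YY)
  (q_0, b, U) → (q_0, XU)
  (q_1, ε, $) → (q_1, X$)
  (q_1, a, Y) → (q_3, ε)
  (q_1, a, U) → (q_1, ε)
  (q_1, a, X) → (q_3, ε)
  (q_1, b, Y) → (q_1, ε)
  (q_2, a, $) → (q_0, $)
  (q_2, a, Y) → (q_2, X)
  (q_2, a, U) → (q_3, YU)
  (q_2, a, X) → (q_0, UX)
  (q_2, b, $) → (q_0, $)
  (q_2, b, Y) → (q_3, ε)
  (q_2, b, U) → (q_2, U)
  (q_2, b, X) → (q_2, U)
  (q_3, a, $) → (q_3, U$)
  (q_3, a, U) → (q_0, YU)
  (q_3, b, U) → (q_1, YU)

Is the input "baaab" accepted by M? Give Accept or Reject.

Accept

(q_0, baaab, $)
  read b, top $: go to q_2, push X$ → (q_2, aaab, X$)
  read a, top X: go to q_0, push UX → (q_0, aab, UX$)
  read a, top U: go to q_0, push YU → (q_0, ab, YUX$)
  read a, top Y: go to q_0, push ε → (q_0, b, UX$)
  read b, top U: go to q_0, push XU → (q_0, ε, XUX$)
All input consumed; state q_0 ∈ F.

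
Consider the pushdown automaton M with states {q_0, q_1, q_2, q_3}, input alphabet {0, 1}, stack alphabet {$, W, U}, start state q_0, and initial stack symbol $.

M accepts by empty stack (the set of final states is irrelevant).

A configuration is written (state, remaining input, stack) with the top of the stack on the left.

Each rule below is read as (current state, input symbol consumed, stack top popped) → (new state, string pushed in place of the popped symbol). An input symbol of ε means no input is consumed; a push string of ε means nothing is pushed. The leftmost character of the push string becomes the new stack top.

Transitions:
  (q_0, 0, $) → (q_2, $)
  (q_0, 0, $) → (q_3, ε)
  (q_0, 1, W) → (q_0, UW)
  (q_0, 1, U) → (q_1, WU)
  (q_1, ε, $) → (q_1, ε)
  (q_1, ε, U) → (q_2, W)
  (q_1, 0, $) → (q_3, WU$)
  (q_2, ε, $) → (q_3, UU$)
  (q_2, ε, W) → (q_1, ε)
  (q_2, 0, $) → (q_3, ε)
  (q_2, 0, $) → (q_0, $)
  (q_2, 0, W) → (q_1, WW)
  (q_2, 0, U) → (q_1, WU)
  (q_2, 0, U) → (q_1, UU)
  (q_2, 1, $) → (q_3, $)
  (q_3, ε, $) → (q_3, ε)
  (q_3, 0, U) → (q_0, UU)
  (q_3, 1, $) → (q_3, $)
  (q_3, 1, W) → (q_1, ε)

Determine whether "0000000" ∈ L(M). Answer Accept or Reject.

One accepting computation: (q_0, 0000000, $) ⊢ (q_2, 000000, $) ⊢ (q_0, 00000, $) ⊢ (q_2, 0000, $) ⊢ (q_0, 000, $) ⊢ (q_2, 00, $) ⊢ (q_0, 0, $) ⊢ (q_3, ε, ε)
All input consumed and the stack is empty.

Accept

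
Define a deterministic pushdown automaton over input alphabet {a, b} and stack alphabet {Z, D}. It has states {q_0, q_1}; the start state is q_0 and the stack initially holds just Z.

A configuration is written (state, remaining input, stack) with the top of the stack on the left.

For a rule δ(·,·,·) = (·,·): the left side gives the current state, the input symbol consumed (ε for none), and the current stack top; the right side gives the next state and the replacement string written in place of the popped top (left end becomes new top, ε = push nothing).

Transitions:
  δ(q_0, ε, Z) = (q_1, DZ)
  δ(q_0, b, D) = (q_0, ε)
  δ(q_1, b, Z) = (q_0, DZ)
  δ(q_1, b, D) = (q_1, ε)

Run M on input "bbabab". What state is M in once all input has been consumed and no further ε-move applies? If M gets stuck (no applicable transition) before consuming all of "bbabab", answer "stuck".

(q_0, bbabab, Z)
  ε-move, top Z: go to q_1, push DZ → (q_1, bbabab, DZ)
  read b, top D: go to q_1, push ε → (q_1, babab, Z)
  read b, top Z: go to q_0, push DZ → (q_0, abab, DZ)
No transition for (q_0, a, top D); M blocks with input abab remaining.

stuck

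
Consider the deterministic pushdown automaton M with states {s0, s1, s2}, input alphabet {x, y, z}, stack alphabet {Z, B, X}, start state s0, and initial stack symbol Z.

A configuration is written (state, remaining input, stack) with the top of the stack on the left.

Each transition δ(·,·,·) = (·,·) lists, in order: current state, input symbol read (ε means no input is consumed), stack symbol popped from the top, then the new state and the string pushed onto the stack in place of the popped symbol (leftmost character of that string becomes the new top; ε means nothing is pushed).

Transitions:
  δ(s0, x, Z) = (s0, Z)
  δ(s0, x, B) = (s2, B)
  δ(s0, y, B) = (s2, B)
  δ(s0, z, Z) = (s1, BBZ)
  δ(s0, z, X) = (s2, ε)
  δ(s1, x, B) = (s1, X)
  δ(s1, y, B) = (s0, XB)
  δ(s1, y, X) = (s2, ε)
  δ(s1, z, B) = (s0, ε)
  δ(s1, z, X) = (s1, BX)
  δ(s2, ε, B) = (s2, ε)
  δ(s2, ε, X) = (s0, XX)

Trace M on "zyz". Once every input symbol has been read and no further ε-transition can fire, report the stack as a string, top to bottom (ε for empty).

(s0, zyz, Z)
  read z, top Z: go to s1, push BBZ → (s1, yz, BBZ)
  read y, top B: go to s0, push XB → (s0, z, XBBZ)
  read z, top X: go to s2, push ε → (s2, ε, BBZ)
  ε-move, top B: go to s2, push ε → (s2, ε, BZ)
  ε-move, top B: go to s2, push ε → (s2, ε, Z)
All input consumed in state s2 with stack Z.

Z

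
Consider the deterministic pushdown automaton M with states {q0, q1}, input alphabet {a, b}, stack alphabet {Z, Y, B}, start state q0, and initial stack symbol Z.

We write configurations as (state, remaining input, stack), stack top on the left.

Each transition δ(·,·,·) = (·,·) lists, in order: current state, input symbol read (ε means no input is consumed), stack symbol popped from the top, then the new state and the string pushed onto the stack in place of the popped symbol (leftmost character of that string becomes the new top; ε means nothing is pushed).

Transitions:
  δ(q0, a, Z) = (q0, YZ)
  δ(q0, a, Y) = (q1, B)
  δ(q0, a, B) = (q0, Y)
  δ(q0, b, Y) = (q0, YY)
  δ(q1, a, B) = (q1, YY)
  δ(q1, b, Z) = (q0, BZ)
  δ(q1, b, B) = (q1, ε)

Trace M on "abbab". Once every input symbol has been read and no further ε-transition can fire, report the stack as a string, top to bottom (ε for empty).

YYZ

(q0, abbab, Z)
  read a, top Z: go to q0, push YZ → (q0, bbab, YZ)
  read b, top Y: go to q0, push YY → (q0, bab, YYZ)
  read b, top Y: go to q0, push YY → (q0, ab, YYYZ)
  read a, top Y: go to q1, push B → (q1, b, BYYZ)
  read b, top B: go to q1, push ε → (q1, ε, YYZ)
All input consumed in state q1 with stack YYZ.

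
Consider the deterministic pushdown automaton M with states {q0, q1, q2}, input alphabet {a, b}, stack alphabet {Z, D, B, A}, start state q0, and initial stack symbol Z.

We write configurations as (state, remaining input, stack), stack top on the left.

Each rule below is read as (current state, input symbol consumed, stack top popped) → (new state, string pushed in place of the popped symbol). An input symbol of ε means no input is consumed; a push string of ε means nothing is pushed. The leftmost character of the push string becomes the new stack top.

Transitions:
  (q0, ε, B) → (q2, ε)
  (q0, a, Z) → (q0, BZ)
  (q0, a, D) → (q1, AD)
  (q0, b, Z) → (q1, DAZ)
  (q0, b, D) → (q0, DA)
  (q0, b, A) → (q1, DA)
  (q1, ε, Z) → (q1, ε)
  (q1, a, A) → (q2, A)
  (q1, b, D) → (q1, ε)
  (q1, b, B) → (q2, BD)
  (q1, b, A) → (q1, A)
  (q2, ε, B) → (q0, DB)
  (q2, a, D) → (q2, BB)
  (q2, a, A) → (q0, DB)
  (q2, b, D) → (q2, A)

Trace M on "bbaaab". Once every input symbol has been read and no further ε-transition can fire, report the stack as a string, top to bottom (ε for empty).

ADBZ

(q0, bbaaab, Z)
  read b, top Z: go to q1, push DAZ → (q1, baaab, DAZ)
  read b, top D: go to q1, push ε → (q1, aaab, AZ)
  read a, top A: go to q2, push A → (q2, aab, AZ)
  read a, top A: go to q0, push DB → (q0, ab, DBZ)
  read a, top D: go to q1, push AD → (q1, b, ADBZ)
  read b, top A: go to q1, push A → (q1, ε, ADBZ)
All input consumed in state q1 with stack ADBZ.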